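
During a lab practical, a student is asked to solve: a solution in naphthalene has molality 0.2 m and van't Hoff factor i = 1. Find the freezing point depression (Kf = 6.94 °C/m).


ΔTf = Kf × m × i
= 6.94 × 0.2 × 1
= 1.388 °C

1.388 °C


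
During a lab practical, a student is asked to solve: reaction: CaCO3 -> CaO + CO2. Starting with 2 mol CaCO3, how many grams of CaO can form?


Mole ratio CaO:CaCO3 = 1:1
n(CaO) = 2 × 1/1 = 2.000 mol
mass = 2.000 × 56.08 = 112.16 g

112.16 g


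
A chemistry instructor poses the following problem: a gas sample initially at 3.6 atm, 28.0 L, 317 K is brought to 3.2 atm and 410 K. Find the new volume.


P1V1/T1 = P2V2/T2
V2 = P1V1T2/(T1P2)
= 3.6×28.0×410/(317×3.2)
= 40.741 L

40.741 L


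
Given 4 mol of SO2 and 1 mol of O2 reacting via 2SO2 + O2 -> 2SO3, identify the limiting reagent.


Mole ratio available / coefficient:
  SO2: 4/2 = 2.000
  O2: 1/1 = 1.000
Smaller ratio is limiting.

O2


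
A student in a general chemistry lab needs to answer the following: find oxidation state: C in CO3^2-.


x + 3(-2) = -2, so x = +4
Oxidation number: +4

+4


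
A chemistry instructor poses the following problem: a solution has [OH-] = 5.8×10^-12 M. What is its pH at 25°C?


pOH = -log10([OH-]) = -log10(5.8×10^-12)
= 12 - log10(5.8) = 11.24
pH = 14 - pOH = 14 - 11.24 = 2.76

2.76


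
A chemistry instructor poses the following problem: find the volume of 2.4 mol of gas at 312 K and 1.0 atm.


PV = nRT  (R = 0.08206 L·atm/(mol·K))
V = nRT/P = 2.4×0.08206×312/1.0
= 61.447 L

61.447 L


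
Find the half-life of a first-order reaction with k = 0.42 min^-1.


t½ = ln2/k = 0.693147/(0.42 min^-1)
= 1.650 min

1.650 min


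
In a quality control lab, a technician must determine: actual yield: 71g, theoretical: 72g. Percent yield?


% yield = actual/theoretical × 100
= 71/72 × 100
= 98.61%

98.61%


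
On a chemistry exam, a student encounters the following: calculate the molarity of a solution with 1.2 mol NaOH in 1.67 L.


M = n/V = 1.2/1.67 = 0.719 mol/L

0.719 M


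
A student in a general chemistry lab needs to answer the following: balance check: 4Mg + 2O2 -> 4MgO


Equation: 4Mg + 2O2 -> 4MgO
Check atoms: Mg: 4=4, O: 4=4
Balanced

Yes, balanced


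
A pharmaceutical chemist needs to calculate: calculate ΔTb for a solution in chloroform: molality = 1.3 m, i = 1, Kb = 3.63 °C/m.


ΔTb = Kb × m × i
= 3.63 × 1.3 × 1
= 4.719 °C

4.719 °C


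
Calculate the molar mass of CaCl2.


M(CaCl2) = 1×40.08 + 2×35.45
= 40.08 + 70.9
= 110.98 g/mol

110.98 g/mol


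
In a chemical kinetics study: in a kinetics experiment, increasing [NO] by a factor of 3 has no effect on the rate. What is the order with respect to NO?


rate ∝ [NO]^n
rate ∝ [NO]^0
Order in NO: 0

0


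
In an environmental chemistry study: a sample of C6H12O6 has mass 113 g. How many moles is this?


M(C6H12O6) = 180.16 g/mol
n = mass/M = 113/180.16 = 0.6272 mol

0.6272 mol


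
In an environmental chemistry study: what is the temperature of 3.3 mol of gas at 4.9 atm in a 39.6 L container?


PV = nRT  (R = 0.08206 L·atm/(mol·K))
T = PV/(nR) = 4.9×39.6/(3.3×0.08206)
= 194.04/0.270798
= 716.55 K

716.55 K


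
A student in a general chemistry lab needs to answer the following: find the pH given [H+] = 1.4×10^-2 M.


pH = -log10([H+]) = -log10(1.4×10^-2)
= 2 - log10(1.4)
= 2 - 0.15
= 1.85

1.85


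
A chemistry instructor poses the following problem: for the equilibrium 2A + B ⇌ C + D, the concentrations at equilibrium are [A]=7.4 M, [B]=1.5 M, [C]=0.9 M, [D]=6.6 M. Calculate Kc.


Kc = [C][D]/([A]^2[B])
= (0.9^1 × 6.6^1)/(7.4^2 × 1.5^1)
= 5.94/82.14
= 0.07232

0.07232


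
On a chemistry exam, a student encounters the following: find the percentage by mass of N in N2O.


M(N2O) = 2×14.01 + 1×16.0 = 44.02 g/mol
Mass of N = 2 × 14.01 = 28.02 g/mol
% N = 28.02/44.02 × 100 = 63.65%

63.65%


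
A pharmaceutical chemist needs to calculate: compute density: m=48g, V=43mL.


ρ = mass/volume
= 48/43
= 1.116 g/mL

1.116 g/mL


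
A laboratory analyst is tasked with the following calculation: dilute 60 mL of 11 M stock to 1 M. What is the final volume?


C1V1 = C2V2
11 × 60 = 1 × V2
V2 = 660/1 = 660.0 mL

660.0 mL


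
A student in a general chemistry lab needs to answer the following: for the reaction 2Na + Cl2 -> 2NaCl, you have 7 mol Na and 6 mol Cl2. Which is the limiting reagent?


Mole ratio available / coefficient:
  Na: 7/2 = 3.500
  Cl2: 6/1 = 6.000
Smaller ratio is limiting.

Na


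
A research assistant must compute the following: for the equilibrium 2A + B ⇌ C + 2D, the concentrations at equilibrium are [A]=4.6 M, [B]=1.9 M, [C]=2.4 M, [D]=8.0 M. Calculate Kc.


Kc = [C][D]^2/([A]^2[B])
= (2.4^1 × 8.0^2)/(4.6^2 × 1.9^1)
= 153.6/40.204
= 3.821

3.821


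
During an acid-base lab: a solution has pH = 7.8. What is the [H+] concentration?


[H+] = 10^(-pH) = 10^(-7.8)
= 1.58×10^-8 M

1.58×10^-8 M


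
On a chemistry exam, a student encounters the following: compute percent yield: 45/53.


% yield = actual/theoretical × 100
= 45/53 × 100
= 84.91%

84.91%


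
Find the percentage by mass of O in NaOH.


M(NaOH) = 1×22.99 + 1×16.0 + 1×1.008 = 39.998 g/mol
Mass of O = 1 × 16.0 = 16.00 g/mol
% O = 16.00/39.998 × 100 = 40.00%

40.00%


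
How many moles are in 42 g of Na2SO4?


M(Na2SO4) = 142.05 g/mol
n = mass/M = 42/142.05 = 0.2957 mol

0.2957 mol


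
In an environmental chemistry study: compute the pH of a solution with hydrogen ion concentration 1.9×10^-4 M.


pH = -log10([H+]) = -log10(1.9×10^-4)
= 4 - log10(1.9)
= 4 - 0.28
= 3.72

3.72


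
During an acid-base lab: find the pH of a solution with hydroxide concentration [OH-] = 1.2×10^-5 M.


pOH = -log10([OH-]) = -log10(1.2×10^-5)
= 5 - log10(1.2) = 4.92
pH = 14 - pOH = 14 - 4.92 = 9.08

9.08


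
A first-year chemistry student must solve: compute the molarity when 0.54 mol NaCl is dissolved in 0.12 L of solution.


M = n/V = 0.54/0.12 = 4.500 mol/L

4.500 M


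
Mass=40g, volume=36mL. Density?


ρ = mass/volume
= 40/36
= 1.111 g/mL

1.111 g/mL


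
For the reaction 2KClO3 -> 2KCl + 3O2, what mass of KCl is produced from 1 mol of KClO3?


Mole ratio KCl:KClO3 = 2:2
n(KCl) = 1 × 2/2 = 1.000 mol
mass = 1.000 × 74.55 = 74.55 g

74.55 g


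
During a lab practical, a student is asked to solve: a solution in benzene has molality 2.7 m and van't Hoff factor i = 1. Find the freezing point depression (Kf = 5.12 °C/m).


ΔTf = Kf × m × i
= 5.12 × 2.7 × 1
= 13.824 °C

13.824 °C


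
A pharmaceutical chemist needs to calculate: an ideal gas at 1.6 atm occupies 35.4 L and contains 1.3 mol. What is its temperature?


PV = nRT  (R = 0.08206 L·atm/(mol·K))
T = PV/(nR) = 1.6×35.4/(1.3×0.08206)
= 56.64/0.106678
= 530.94 K

530.94 K


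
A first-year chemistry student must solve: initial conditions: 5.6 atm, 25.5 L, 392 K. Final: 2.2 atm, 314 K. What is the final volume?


P1V1/T1 = P2V2/T2
V2 = P1V1T2/(T1P2)
= 5.6×25.5×314/(392×2.2)
= 51.994 L

51.994 L


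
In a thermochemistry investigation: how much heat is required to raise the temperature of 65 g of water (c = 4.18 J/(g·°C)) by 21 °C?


q = mcΔT = 65 × 4.18 × 21
= 5705.70 J

5705.70 J


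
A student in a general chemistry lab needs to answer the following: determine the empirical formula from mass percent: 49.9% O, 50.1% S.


Assume 100 g sample. Moles of each element:
  O: 49.9/16.0 = 3.119 mol
  S: 50.1/32.07 = 1.562 mol
Divide by smallest (1.562):
  O: 3.119/1.562 = 2.0
  S: 1.562/1.562 = 1.0
Empirical formula: SO2

SO2


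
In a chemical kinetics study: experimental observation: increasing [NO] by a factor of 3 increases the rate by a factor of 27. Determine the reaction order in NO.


rate ∝ [NO]^n
3^n = 27 → n = 3
Order in NO: 3

3


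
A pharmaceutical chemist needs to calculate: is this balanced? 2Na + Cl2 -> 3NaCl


Equation: 2Na + Cl2 -> 3NaCl
Check atoms: Cl: 2≠3, Na: 2≠3
Not balanced

No, not balanced


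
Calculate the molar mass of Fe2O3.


M(Fe2O3) = 2×55.85 + 3×16.0
= 111.7 + 48.0
= 159.7 g/mol

159.7 g/mol


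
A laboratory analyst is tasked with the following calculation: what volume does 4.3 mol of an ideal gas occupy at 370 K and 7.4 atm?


PV = nRT  (R = 0.08206 L·atm/(mol·K))
V = nRT/P = 4.3×0.08206×370/7.4
= 17.643 L

17.643 L


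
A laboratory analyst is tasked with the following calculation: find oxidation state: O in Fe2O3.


O is usually -2
Oxidation number: -2

-2


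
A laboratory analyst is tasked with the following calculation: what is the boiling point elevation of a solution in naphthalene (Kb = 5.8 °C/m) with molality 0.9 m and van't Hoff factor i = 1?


ΔTb = Kb × m × i
= 5.8 × 0.9 × 1
= 5.22 °C

5.22 °C


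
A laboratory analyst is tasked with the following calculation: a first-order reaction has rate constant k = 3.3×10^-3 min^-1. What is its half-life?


t½ = ln2/k = 0.693147/(3.3×10^-3 min^-1)
= 210.0 min

210.0 min


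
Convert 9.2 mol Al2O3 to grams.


M(Al2O3) = 101.96 g/mol
mass = n × M = 9.2 × 101.96 = 938.03 g

938.03 g


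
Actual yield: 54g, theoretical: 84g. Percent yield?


% yield = actual/theoretical × 100
= 54/84 × 100
= 64.29%

64.29%


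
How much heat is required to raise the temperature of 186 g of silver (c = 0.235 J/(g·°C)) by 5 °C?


q = mcΔT = 186 × 0.235 × 5
= 218.55 J

218.55 J


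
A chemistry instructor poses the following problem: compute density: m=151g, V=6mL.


ρ = mass/volume
= 151/6
= 25.167 g/mL

25.167 g/mL


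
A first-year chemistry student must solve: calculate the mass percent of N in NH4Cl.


M(NH4Cl) = 1×14.01 + 4×1.008 + 1×35.45 = 53.492 g/mol
Mass of N = 1 × 14.01 = 14.01 g/mol
% N = 14.01/53.492 × 100 = 26.19%

26.19%


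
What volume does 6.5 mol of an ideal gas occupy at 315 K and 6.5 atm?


PV = nRT  (R = 0.08206 L·atm/(mol·K))
V = nRT/P = 6.5×0.08206×315/6.5
= 25.849 L

25.849 L


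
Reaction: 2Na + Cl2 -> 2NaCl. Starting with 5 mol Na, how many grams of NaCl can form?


Mole ratio NaCl:Na = 2:2
n(NaCl) = 5 × 2/2 = 5.000 mol
mass = 5.000 × 58.44 = 292.2 g

292.2 g


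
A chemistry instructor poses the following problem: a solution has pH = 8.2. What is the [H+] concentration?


[H+] = 10^(-pH) = 10^(-8.2)
= 6.31×10^-9 M

6.31×10^-9 M


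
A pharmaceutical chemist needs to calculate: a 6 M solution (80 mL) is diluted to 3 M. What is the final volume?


C1V1 = C2V2
6 × 80 = 3 × V2
V2 = 480/3 = 160.0 mL

160.0 mL


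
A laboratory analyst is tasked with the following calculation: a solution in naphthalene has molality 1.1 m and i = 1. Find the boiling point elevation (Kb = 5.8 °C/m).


ΔTb = Kb × m × i
= 5.8 × 1.1 × 1
= 6.38 °C

6.38 °C


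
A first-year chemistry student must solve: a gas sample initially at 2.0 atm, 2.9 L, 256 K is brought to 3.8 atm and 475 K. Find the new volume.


P1V1/T1 = P2V2/T2
V2 = P1V1T2/(T1P2)
= 2.0×2.9×475/(256×3.8)
= 2.832 L

2.832 L


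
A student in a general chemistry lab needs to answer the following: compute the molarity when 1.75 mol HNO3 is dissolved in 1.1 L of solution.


M = n/V = 1.75/1.1 = 1.591 mol/L

1.591 M


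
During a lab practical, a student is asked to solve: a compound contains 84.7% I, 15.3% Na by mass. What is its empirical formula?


Assume 100 g sample. Moles of each element:
  I: 84.7/126.9 = 0.667 mol
  Na: 15.3/22.99 = 0.666 mol
Divide by smallest (0.666):
  I: 0.667/0.666 = 1.0
  Na: 0.666/0.666 = 1.0
Empirical formula: NaI

NaI


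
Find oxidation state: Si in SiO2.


x + 2(-2) = 0, so x = +4
Oxidation number: +4

+4


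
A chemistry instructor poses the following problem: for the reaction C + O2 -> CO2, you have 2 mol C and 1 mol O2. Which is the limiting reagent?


Mole ratio available / coefficient:
  C: 2/1 = 2.000
  O2: 1/1 = 1.000
Smaller ratio is limiting.

O2


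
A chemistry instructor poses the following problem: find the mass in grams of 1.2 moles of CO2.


M(CO2) = 44.01 g/mol
mass = n × M = 1.2 × 44.01 = 52.81 g

52.81 g


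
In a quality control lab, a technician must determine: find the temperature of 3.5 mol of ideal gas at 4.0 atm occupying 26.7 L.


PV = nRT  (R = 0.08206 L·atm/(mol·K))
T = PV/(nR) = 4.0×26.7/(3.5×0.08206)
= 106.80/0.287210
= 371.85 K

371.85 K


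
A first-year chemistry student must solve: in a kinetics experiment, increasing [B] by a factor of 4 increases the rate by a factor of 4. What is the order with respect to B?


rate ∝ [B]^n
4^n = 4 → n = 1
Order in B: 1

1


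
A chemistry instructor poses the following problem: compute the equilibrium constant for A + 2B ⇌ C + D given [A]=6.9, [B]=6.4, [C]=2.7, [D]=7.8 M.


Kc = [C][D]/([A][B]^2)
= (2.7^1 × 7.8^1)/(6.9^1 × 6.4^2)
= 21.06/282.624
= 0.07452

0.07452


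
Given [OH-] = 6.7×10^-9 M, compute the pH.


pOH = -log10([OH-]) = -log10(6.7×10^-9)
= 9 - log10(6.7) = 8.17
pH = 14 - pOH = 14 - 8.17 = 5.83

5.83


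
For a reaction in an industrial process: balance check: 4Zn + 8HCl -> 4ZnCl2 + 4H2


Equation: 4Zn + 8HCl -> 4ZnCl2 + 4H2
Check atoms: Cl: 8=8, H: 8=8, Zn: 4=4
Balanced

Yes, balanced


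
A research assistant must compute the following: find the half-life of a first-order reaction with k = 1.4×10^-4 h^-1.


t½ = ln2/k = 0.693147/(1.4×10^-4 h^-1)
= 4951 h

4951 h


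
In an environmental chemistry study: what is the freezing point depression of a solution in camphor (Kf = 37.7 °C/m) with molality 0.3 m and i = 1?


ΔTf = Kf × m × i
= 37.7 × 0.3 × 1
= 11.31 °C

11.31 °C


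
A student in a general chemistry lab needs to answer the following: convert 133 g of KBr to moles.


M(KBr) = 119.0 g/mol
n = mass/M = 133/119.0 = 1.1176 mol

1.1176 mol


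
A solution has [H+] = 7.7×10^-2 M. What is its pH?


pH = -log10([H+]) = -log10(7.7×10^-2)
= 2 - log10(7.7)
= 2 - 0.89
= 1.11

1.11


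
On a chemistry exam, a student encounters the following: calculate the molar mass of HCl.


M(HCl) = 1×1.008 + 1×35.45
= 1.01 + 35.45
= 36.46 g/mol

36.46 g/mol


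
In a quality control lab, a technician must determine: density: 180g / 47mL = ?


ρ = mass/volume
= 180/47
= 3.83 g/mL

3.83 g/mL


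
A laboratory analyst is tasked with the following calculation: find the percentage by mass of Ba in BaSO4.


M(BaSO4) = 1×137.33 + 1×32.07 + 4×16.0 = 233.40 g/mol
Mass of Ba = 1 × 137.33 = 137.33 g/mol
% Ba = 137.33/233.40 × 100 = 58.84%

58.84%


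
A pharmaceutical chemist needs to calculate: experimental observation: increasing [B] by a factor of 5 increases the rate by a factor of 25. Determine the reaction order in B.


rate ∝ [B]^n
5^n = 25 → n = 2
Order in B: 2

2


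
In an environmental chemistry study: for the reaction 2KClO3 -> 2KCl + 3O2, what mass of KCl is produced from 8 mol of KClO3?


Mole ratio KCl:KClO3 = 2:2
n(KCl) = 8 × 2/2 = 8.000 mol
mass = 8.000 × 74.55 = 596.4 g

596.4 g


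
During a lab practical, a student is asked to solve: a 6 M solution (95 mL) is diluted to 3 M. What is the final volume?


C1V1 = C2V2
6 × 95 = 3 × V2
V2 = 570/3 = 190.0 mL

190.0 mL


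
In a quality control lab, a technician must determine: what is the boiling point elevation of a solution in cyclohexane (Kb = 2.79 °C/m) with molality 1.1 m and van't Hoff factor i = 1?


ΔTb = Kb × m × i
= 2.79 × 1.1 × 1
= 3.069 °C

3.069 °C


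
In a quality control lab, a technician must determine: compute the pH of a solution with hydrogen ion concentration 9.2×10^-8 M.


pH = -log10([H+]) = -log10(9.2×10^-8)
= 8 - log10(9.2)
= 8 - 0.96
= 7.04

7.04


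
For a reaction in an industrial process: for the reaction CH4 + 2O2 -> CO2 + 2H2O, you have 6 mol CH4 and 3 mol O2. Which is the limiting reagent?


Mole ratio available / coefficient:
  CH4: 6/1 = 6.000
  O2: 3/2 = 1.500
Smaller ratio is limiting.

O2


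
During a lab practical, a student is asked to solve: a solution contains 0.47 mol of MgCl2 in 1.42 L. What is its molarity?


M = n/V = 0.47/1.42 = 0.331 mol/L

0.331 M


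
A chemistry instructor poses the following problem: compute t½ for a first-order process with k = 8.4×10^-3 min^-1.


t½ = ln2/k = 0.693147/(8.4×10^-3 min^-1)
= 82.52 min

82.52 min


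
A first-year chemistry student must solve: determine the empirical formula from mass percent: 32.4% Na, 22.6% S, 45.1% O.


Assume 100 g sample. Moles of each element:
  Na: 32.4/22.99 = 1.409 mol
  S: 22.6/32.07 = 0.705 mol
  O: 45.1/16.0 = 2.819 mol
Divide by smallest (0.705):
  Na: 1.409/0.705 = 2.0
  S: 0.705/0.705 = 1.0
  O: 2.819/0.705 = 4.0
Empirical formula: Na2SO4

Na2SO4


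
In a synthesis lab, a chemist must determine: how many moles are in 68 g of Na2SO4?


M(Na2SO4) = 142.05 g/mol
n = mass/M = 68/142.05 = 0.4787 mol

0.4787 mol


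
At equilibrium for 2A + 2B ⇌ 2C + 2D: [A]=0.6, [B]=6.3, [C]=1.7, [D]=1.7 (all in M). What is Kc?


Kc = [C]^2[D]^2/([A]^2[B]^2)
= (1.7^2 × 1.7^2)/(0.6^2 × 6.3^2)
= 8.3521/14.2884
= 0.5845

0.5845


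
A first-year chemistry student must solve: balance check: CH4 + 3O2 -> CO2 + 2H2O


Equation: CH4 + 3O2 -> CO2 + 2H2O
Check atoms: C: 1=1, H: 4=4, O: 6≠4
Not balanced

No, not balanced


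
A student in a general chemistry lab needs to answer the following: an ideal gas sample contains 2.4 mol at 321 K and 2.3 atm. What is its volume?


PV = nRT  (R = 0.08206 L·atm/(mol·K))
V = nRT/P = 2.4×0.08206×321/2.3
= 27.487 L

27.487 L


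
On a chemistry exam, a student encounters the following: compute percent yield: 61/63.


% yield = actual/theoretical × 100
= 61/63 × 100
= 96.83%

96.83%


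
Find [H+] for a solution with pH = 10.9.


[H+] = 10^(-pH) = 10^(-10.9)
= 1.26×10^-11 M

1.26×10^-11 M


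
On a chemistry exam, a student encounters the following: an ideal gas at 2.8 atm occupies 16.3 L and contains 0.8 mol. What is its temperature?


PV = nRT  (R = 0.08206 L·atm/(mol·K))
T = PV/(nR) = 2.8×16.3/(0.8×0.08206)
= 45.64/0.065648
= 695.22 K

695.22 K


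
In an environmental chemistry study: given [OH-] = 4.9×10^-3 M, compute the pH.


pOH = -log10([OH-]) = -log10(4.9×10^-3)
= 3 - log10(4.9) = 2.31
pH = 14 - pOH = 14 - 2.31 = 11.69

11.69


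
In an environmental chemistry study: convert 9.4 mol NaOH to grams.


M(NaOH) = 40.0 g/mol
mass = n × M = 9.4 × 40.0 = 376.00 g

376.00 g


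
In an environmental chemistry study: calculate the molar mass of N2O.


M(N2O) = 2×14.01 + 1×16.0
= 28.02 + 16.0
= 44.02 g/mol

44.02 g/mol


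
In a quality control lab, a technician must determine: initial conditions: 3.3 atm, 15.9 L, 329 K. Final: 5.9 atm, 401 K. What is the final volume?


P1V1/T1 = P2V2/T2
V2 = P1V1T2/(T1P2)
= 3.3×15.9×401/(329×5.9)
= 10.839 L

10.839 L


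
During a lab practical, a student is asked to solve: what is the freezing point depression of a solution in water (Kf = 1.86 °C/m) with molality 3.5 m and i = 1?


ΔTf = Kf × m × i
= 1.86 × 3.5 × 1
= 6.51 °C

6.51 °C


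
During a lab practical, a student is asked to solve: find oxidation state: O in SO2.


O is usually -2
Oxidation number: -2

-2


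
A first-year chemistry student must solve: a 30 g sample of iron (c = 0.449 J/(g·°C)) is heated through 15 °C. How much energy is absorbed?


q = mcΔT = 30 × 0.449 × 15
= 202.05 J

202.05 J


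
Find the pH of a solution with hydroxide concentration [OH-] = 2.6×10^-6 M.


pOH = -log10([OH-]) = -log10(2.6×10^-6)
= 6 - log10(2.6) = 5.59
pH = 14 - pOH = 14 - 5.59 = 8.41

8.41


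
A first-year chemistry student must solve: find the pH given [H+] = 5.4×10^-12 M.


pH = -log10([H+]) = -log10(5.4×10^-12)
= 12 - log10(5.4)
= 12 - 0.73
= 11.27

11.27


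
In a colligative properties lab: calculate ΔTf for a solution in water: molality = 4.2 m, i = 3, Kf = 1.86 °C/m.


ΔTf = Kf × m × i
= 1.86 × 4.2 × 3
= 23.436 °C

23.436 °C


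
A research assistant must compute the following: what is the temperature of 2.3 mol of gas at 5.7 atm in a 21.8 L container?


PV = nRT  (R = 0.08206 L·atm/(mol·K))
T = PV/(nR) = 5.7×21.8/(2.3×0.08206)
= 124.26/0.188738
= 658.37 K

658.37 K


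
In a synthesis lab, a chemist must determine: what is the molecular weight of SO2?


M(SO2) = 1×32.07 + 2×16.0
= 32.07 + 32.0
= 64.07 g/mol

64.07 g/mol


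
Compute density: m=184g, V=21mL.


ρ = mass/volume
= 184/21
= 8.762 g/mL

8.762 g/mL


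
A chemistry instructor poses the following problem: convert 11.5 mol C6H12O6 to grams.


M(C6H12O6) = 180.16 g/mol
mass = n × M = 11.5 × 180.16 = 2071.84 g

2071.84 g


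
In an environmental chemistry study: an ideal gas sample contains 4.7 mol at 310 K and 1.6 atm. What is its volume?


PV = nRT  (R = 0.08206 L·atm/(mol·K))
V = nRT/P = 4.7×0.08206×310/1.6
= 74.726 L

74.726 L


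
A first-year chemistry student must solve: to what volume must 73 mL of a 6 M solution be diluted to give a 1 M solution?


C1V1 = C2V2
6 × 73 = 1 × V2
V2 = 438/1 = 438.0 mL

438.0 mL


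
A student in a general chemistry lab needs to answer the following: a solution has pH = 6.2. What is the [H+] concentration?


[H+] = 10^(-pH) = 10^(-6.2)
= 6.31×10^-7 M

6.31×10^-7 M


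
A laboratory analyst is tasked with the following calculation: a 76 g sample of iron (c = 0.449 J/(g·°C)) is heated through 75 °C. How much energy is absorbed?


q = mcΔT = 76 × 0.449 × 75
= 2559.30 J

2559.30 J


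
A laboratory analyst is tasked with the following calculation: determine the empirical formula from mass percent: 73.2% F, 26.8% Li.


Assume 100 g sample. Moles of each element:
  F: 73.2/19.0 = 3.853 mol
  Li: 26.8/6.94 = 3.862 mol
Divide by smallest (3.853):
  F: 3.853/3.853 = 1.0
  Li: 3.862/3.853 = 1.0
Empirical formula: LiF

LiF


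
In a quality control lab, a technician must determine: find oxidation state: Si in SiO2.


x + 2(-2) = 0, so x = +4
Oxidation number: +4

+4


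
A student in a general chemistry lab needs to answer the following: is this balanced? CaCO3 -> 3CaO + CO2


Equation: CaCO3 -> 3CaO + CO2
Check atoms: C: 1=1, Ca: 1≠3, O: 3≠5
Not balanced

No, not balanced


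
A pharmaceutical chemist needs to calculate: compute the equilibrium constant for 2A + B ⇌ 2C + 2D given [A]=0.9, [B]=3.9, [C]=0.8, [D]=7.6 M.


Kc = [C]^2[D]^2/([A]^2[B])
= (0.8^2 × 7.6^2)/(0.9^2 × 3.9^1)
= 36.9664/3.159
= 11.70

11.70


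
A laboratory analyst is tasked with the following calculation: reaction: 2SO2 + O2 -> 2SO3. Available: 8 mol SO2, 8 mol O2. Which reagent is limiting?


Mole ratio available / coefficient:
  SO2: 8/2 = 4.000
  O2: 8/1 = 8.000
Smaller ratio is limiting.

SO2


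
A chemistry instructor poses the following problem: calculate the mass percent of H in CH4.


M(CH4) = 1×12.01 + 4×1.008 = 16.042 g/mol
Mass of H = 4 × 1.008 = 4.032 g/mol
% H = 4.032/16.042 × 100 = 25.13%

25.13%


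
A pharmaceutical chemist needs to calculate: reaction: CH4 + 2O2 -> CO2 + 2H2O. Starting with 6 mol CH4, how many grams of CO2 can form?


Mole ratio CO2:CH4 = 1:1
n(CO2) = 6 × 1/1 = 6.000 mol
mass = 6.000 × 44.01 = 264.06 g

264.06 g


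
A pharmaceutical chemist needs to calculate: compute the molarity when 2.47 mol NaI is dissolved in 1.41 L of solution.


M = n/V = 2.47/1.41 = 1.752 mol/L

1.752 M


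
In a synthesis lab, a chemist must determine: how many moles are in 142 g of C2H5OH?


M(C2H5OH) = 46.07 g/mol
n = mass/M = 142/46.07 = 3.0823 mol

3.0823 mol


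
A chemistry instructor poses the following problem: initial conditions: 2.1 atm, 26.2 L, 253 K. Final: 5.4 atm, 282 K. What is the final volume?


P1V1/T1 = P2V2/T2
V2 = P1V1T2/(T1P2)
= 2.1×26.2×282/(253×5.4)
= 11.357 L

11.357 L


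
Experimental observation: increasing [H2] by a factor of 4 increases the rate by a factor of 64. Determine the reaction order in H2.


rate ∝ [H2]^n
4^n = 64 → n = 3
Order in H2: 3

3


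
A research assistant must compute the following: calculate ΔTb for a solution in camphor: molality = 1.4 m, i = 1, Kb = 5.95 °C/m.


ΔTb = Kb × m × i
= 5.95 × 1.4 × 1
= 8.33 °C

8.33 °C


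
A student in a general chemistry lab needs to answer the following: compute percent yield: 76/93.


% yield = actual/theoretical × 100
= 76/93 × 100
= 81.72%

81.72%


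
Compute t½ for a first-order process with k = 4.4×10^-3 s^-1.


t½ = ln2/k = 0.693147/(4.4×10^-3 s^-1)
= 157.5 s

157.5 s


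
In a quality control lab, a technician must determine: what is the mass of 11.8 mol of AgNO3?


M(AgNO3) = 169.88 g/mol
mass = n × M = 11.8 × 169.88 = 2004.58 g

2004.58 g


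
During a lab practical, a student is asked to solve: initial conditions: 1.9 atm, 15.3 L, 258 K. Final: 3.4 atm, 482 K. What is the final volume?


P1V1/T1 = P2V2/T2
V2 = P1V1T2/(T1P2)
= 1.9×15.3×482/(258×3.4)
= 15.973 L

15.973 L


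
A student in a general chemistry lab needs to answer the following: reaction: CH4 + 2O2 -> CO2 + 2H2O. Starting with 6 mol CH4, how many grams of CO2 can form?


Mole ratio CO2:CH4 = 1:1
n(CO2) = 6 × 1/1 = 6.000 mol
mass = 6.000 × 44.01 = 264.06 g

264.06 g


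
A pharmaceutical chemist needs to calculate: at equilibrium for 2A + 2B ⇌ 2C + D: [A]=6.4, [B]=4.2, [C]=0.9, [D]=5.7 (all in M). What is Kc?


Kc = [C]^2[D]/([A]^2[B]^2)
= (0.9^2 × 5.7^1)/(6.4^2 × 4.2^2)
= 4.617/722.5344
= 0.006390

0.006390


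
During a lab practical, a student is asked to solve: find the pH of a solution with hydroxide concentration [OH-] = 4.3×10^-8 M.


pOH = -log10([OH-]) = -log10(4.3×10^-8)
= 8 - log10(4.3) = 7.37
pH = 14 - pOH = 14 - 7.37 = 6.63

6.63


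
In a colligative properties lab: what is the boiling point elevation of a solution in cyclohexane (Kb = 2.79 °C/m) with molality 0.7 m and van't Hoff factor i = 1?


ΔTb = Kb × m × i
= 2.79 × 0.7 × 1
= 1.953 °C

1.953 °C


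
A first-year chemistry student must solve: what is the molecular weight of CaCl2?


M(CaCl2) = 1×40.08 + 2×35.45
= 40.08 + 70.9
= 110.98 g/mol

110.98 g/mol


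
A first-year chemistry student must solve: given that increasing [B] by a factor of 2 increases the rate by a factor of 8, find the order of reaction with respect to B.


rate ∝ [B]^n
2^n = 8 → n = 3
Order in B: 3

3


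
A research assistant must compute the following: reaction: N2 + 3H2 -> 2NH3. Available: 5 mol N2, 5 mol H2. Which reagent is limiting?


Mole ratio available / coefficient:
  N2: 5/1 = 5.000
  H2: 5/3 = 1.667
Smaller ratio is limiting.

H2


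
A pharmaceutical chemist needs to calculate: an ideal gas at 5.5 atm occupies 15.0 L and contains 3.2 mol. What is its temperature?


PV = nRT  (R = 0.08206 L·atm/(mol·K))
T = PV/(nR) = 5.5×15.0/(3.2×0.08206)
= 82.50/0.262592
= 314.18 K

314.18 K


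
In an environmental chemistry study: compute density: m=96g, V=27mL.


ρ = mass/volume
= 96/27
= 3.556 g/mL

3.556 g/mL


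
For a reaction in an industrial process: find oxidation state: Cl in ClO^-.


x + (-2) = -1, so x = +1
Oxidation number: +1

+1


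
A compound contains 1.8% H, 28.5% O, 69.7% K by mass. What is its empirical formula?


Assume 100 g sample. Moles of each element:
  H: 1.8/1.008 = 1.786 mol
  O: 28.5/16.0 = 1.781 mol
  K: 69.7/39.1 = 1.783 mol
Divide by smallest (1.781):
  H: 1.786/1.781 = 1.0
  O: 1.781/1.781 = 1.0
  K: 1.783/1.781 = 1.0
Empirical formula: KOH

KOH


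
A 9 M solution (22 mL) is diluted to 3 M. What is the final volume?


C1V1 = C2V2
9 × 22 = 3 × V2
V2 = 198/3 = 66.0 mL

66.0 mL


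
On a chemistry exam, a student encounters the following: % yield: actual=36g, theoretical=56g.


% yield = actual/theoretical × 100
= 36/56 × 100
= 64.29%

64.29%


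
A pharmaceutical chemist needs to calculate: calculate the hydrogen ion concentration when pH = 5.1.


[H+] = 10^(-pH) = 10^(-5.1)
= 7.94×10^-6 M

7.94×10^-6 M


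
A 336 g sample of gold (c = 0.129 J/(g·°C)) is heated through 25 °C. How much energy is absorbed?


q = mcΔT = 336 × 0.129 × 25
= 1083.60 J

1083.60 J


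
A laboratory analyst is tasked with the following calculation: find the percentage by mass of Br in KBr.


M(KBr) = 1×39.1 + 1×79.9 = 119.00 g/mol
Mass of Br = 1 × 79.9 = 79.90 g/mol
% Br = 79.90/119.00 × 100 = 67.14%

67.14%


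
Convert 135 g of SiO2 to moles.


M(SiO2) = 60.09 g/mol
n = mass/M = 135/60.09 = 2.2466 mol

2.2466 mol


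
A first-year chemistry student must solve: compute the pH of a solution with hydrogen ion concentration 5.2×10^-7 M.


pH = -log10([H+]) = -log10(5.2×10^-7)
= 7 - log10(5.2)
= 7 - 0.72
= 6.28

6.28


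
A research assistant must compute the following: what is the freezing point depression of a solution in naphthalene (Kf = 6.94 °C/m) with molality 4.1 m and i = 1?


ΔTf = Kf × m × i
= 6.94 × 4.1 × 1
= 28.454 °C

28.454 °C


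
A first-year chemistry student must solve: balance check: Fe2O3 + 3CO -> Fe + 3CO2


Equation: Fe2O3 + 3CO -> Fe + 3CO2
Check atoms: C: 3=3, Fe: 2≠1, O: 6=6
Not balanced

No, not balanced


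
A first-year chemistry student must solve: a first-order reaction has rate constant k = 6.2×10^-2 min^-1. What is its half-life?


t½ = ln2/k = 0.693147/(6.2×10^-2 min^-1)
= 11.18 min

11.18 min


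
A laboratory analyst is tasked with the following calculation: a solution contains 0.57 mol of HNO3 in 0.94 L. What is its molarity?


M = n/V = 0.57/0.94 = 0.606 mol/L

0.606 M


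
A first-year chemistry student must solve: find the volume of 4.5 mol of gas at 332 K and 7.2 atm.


PV = nRT  (R = 0.08206 L·atm/(mol·K))
V = nRT/P = 4.5×0.08206×332/7.2
= 17.027 L

17.027 L


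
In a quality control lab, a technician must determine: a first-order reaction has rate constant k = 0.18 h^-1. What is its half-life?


t½ = ln2/k = 0.693147/(0.18 h^-1)
= 3.851 h

3.851 h


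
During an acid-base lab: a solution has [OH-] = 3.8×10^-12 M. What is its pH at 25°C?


pOH = -log10([OH-]) = -log10(3.8×10^-12)
= 12 - log10(3.8) = 11.42
pH = 14 - pOH = 14 - 11.42 = 2.58

2.58


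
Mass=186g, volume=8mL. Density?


ρ = mass/volume
= 186/8
= 23.25 g/mL

23.25 g/mL


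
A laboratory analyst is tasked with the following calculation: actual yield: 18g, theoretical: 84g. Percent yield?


% yield = actual/theoretical × 100
= 18/84 × 100
= 21.43%

21.43%


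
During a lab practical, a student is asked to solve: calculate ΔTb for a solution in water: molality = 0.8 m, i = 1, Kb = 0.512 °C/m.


ΔTb = Kb × m × i
= 0.512 × 0.8 × 1
= 0.4096 °C

0.4096 °C


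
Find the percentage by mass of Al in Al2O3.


M(Al2O3) = 2×26.98 + 3×16.0 = 101.96 g/mol
Mass of Al = 2 × 26.98 = 53.96 g/mol
% Al = 53.96/101.96 × 100 = 52.92%

52.92%


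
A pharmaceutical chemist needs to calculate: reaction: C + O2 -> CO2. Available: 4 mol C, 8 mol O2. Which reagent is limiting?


Mole ratio available / coefficient:
  C: 4/1 = 4.000
  O2: 8/1 = 8.000
Smaller ratio is limiting.

C


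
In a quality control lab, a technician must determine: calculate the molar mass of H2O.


M(H2O) = 2×1.008 + 1×16.0
= 2.02 + 16.0
= 18.02 g/mol

18.02 g/mol


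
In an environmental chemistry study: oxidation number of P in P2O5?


2x + 5(-2) = 0, so x = +5
Oxidation number: +5

+5


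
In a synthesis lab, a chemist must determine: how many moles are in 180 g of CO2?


M(CO2) = 44.01 g/mol
n = mass/M = 180/44.01 = 4.09 mol

4.09 mol


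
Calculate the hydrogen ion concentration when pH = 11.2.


[H+] = 10^(-pH) = 10^(-11.2)
= 6.31×10^-12 M

6.31×10^-12 M


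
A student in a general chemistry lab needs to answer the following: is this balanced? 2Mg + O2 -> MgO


Equation: 2Mg + O2 -> MgO
Check atoms: Mg: 2≠1, O: 2≠1
Not balanced

No, not balanced


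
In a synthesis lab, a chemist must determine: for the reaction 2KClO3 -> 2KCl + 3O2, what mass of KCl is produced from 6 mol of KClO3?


Mole ratio KCl:KClO3 = 2:2
n(KCl) = 6 × 2/2 = 6.000 mol
mass = 6.000 × 74.55 = 447.3 g

447.3 g


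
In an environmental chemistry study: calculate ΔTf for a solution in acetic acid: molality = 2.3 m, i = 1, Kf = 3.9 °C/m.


ΔTf = Kf × m × i
= 3.9 × 2.3 × 1
= 8.97 °C

8.97 °C


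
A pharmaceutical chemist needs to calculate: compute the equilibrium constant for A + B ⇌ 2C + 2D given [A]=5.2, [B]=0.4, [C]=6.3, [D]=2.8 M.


Kc = [C]^2[D]^2/([A][B])
= (6.3^2 × 2.8^2)/(5.2^1 × 0.4^1)
= 311.1696/2.08
= 149.6

149.6


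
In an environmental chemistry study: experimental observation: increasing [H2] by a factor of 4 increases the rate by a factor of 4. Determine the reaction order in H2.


rate ∝ [H2]^n
4^n = 4 → n = 1
Order in H2: 1

1


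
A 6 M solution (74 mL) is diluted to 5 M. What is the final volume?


C1V1 = C2V2
6 × 74 = 5 × V2
V2 = 444/5 = 88.8 mL

88.8 mL


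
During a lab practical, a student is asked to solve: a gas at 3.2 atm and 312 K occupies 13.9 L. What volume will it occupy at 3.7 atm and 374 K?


P1V1/T1 = P2V2/T2
V2 = P1V1T2/(T1P2)
= 3.2×13.9×374/(312×3.7)
= 14.411 L

14.411 L


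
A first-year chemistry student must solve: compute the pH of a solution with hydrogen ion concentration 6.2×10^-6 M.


pH = -log10([H+]) = -log10(6.2×10^-6)
= 6 - log10(6.2)
= 6 - 0.79
= 5.21

5.21


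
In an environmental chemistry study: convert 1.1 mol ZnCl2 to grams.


M(ZnCl2) = 136.28 g/mol
mass = n × M = 1.1 × 136.28 = 149.91 g

149.91 g


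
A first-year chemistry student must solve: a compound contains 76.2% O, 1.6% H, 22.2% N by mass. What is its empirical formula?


Assume 100 g sample. Moles of each element:
  O: 76.2/16.0 = 4.763 mol
  H: 1.6/1.008 = 1.587 mol
  N: 22.2/14.01 = 1.585 mol
Divide by smallest (1.585):
  O: 4.763/1.585 = 3.01
  H: 1.587/1.585 = 1.0
  N: 1.585/1.585 = 1.0
Empirical formula: HNO3

HNO3


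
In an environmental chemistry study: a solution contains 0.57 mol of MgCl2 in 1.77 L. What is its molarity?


M = n/V = 0.57/1.77 = 0.322 mol/L

0.322 M


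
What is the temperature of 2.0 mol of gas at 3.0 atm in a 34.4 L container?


PV = nRT  (R = 0.08206 L·atm/(mol·K))
T = PV/(nR) = 3.0×34.4/(2.0×0.08206)
= 103.20/0.164120
= 628.81 K

628.81 K


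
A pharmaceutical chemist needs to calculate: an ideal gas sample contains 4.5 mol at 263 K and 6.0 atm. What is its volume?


PV = nRT  (R = 0.08206 L·atm/(mol·K))
V = nRT/P = 4.5×0.08206×263/6.0
= 16.186 L

16.186 L


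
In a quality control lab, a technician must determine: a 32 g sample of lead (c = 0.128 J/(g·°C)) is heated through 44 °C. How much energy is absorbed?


q = mcΔT = 32 × 0.128 × 44
= 180.22 J

180.22 J


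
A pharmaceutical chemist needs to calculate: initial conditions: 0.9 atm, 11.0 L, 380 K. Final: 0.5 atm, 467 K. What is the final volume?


P1V1/T1 = P2V2/T2
V2 = P1V1T2/(T1P2)
= 0.9×11.0×467/(380×0.5)
= 24.333 L

24.333 L


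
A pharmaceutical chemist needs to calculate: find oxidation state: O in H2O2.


Peroxide: O is -1
Oxidation number: -1

-1


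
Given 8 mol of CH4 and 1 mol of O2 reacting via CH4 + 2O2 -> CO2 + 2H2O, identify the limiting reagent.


Mole ratio available / coefficient:
  CH4: 8/1 = 8.000
  O2: 1/2 = 0.500
Smaller ratio is limiting.

O2


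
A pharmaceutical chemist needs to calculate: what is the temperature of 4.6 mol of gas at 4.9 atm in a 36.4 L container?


PV = nRT  (R = 0.08206 L·atm/(mol·K))
T = PV/(nR) = 4.9×36.4/(4.6×0.08206)
= 178.36/0.377476
= 472.51 K

472.51 K


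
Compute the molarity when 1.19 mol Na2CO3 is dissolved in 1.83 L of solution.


M = n/V = 1.19/1.83 = 0.650 mol/L

0.650 M


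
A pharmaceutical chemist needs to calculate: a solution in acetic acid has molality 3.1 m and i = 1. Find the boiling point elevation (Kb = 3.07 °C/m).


ΔTb = Kb × m × i
= 3.07 × 3.1 × 1
= 9.517 °C

9.517 °C


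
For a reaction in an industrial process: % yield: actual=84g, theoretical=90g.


% yield = actual/theoretical × 100
= 84/90 × 100
= 93.33%

93.33%


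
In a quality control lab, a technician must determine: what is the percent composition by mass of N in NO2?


M(NO2) = 1×14.01 + 2×16.0 = 46.01 g/mol
Mass of N = 1 × 14.01 = 14.01 g/mol
% N = 14.01/46.01 × 100 = 30.45%

30.45%


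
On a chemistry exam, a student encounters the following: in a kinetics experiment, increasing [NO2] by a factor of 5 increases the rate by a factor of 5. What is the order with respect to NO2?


rate ∝ [NO2]^n
5^n = 5 → n = 1
Order in NO2: 1

1


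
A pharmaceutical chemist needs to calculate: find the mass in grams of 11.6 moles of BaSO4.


M(BaSO4) = 233.4 g/mol
mass = n × M = 11.6 × 233.4 = 2707.44 g

2707.44 g


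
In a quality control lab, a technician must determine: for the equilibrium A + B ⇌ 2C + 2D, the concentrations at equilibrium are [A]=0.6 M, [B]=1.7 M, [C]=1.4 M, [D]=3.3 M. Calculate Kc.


Kc = [C]^2[D]^2/([A][B])
= (1.4^2 × 3.3^2)/(0.6^1 × 1.7^1)
= 21.3444/1.02
= 20.93

20.93


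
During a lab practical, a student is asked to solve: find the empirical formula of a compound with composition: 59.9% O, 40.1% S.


Assume 100 g sample. Moles of each element:
  O: 59.9/16.0 = 3.744 mol
  S: 40.1/32.07 = 1.25 mol
Divide by smallest (1.25):
  O: 3.744/1.25 = 3.0
  S: 1.25/1.25 = 1.0
Empirical formula: SO3

SO3


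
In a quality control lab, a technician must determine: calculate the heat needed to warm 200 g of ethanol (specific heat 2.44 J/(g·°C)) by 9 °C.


q = mcΔT = 200 × 2.44 × 9
= 4392.00 J

4392.00 J


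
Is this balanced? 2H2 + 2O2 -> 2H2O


Equation: 2H2 + 2O2 -> 2H2O
Check atoms: H: 4=4, O: 4≠2
Not balanced

No, not balanced


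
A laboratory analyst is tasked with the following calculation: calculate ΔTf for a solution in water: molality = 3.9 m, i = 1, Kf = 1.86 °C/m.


ΔTf = Kf × m × i
= 1.86 × 3.9 × 1
= 7.254 °C

7.254 °C


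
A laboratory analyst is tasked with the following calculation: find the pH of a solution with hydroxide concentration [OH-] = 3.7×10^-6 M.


pOH = -log10([OH-]) = -log10(3.7×10^-6)
= 6 - log10(3.7) = 5.43
pH = 14 - pOH = 14 - 5.43 = 8.57

8.57


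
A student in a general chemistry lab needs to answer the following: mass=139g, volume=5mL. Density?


ρ = mass/volume
= 139/5
= 27.8 g/mL

27.8 g/mL


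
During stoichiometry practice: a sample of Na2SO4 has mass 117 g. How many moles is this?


M(Na2SO4) = 142.05 g/mol
n = mass/M = 117/142.05 = 0.8237 mol

0.8237 mol


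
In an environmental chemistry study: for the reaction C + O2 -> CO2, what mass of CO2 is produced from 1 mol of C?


Mole ratio CO2:C = 1:1
n(CO2) = 1 × 1/1 = 1.000 mol
mass = 1.000 × 44.01 = 44.01 g

44.01 g


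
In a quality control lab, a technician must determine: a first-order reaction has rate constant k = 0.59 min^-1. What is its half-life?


t½ = ln2/k = 0.693147/(0.59 min^-1)
= 1.175 min

1.175 min


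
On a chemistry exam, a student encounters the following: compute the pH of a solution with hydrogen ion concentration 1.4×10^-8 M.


pH = -log10([H+]) = -log10(1.4×10^-8)
= 8 - log10(1.4)
= 8 - 0.15
= 7.85

7.85


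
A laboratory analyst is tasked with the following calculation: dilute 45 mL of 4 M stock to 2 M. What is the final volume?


C1V1 = C2V2
4 × 45 = 2 × V2
V2 = 180/2 = 90.0 mL

90.0 mL
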